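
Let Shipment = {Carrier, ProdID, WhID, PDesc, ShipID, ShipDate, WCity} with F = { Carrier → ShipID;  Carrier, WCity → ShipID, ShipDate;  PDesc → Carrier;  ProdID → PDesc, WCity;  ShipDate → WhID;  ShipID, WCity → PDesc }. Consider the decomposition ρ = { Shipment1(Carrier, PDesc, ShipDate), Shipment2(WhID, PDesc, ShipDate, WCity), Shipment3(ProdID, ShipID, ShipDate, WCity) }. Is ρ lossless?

Chase test. Columns are Carrier, ProdID, WhID, PDesc, ShipID, ShipDate, WCity; row i has aⱼ where attribute j ∈ Shipmenti, else bᵢⱼ.
Initial tableau (one row per fragment):
  row 1: a1 b12 b13 a4 b15 a6 b17
  row 2: b21 b22 a3 a4 b25 a6 a7
  row 3: b31 a2 b33 b34 a5 a6 a7
Rows 1 and 2 agree on PDesc; apply PDesc→Carrier and equate their Carrier entries.
Rows 1 and 2 agree on ShipDate; apply ShipDate→WhID and equate their WhID entries.
Rows 1 and 3 agree on ShipDate; apply ShipDate→WhID and equate their WhID entries.
Rows 1 and 2 agree on Carrier; apply Carrier→ShipID and equate their ShipID entries.
No row becomes fully distinguished — the join is lossy.

No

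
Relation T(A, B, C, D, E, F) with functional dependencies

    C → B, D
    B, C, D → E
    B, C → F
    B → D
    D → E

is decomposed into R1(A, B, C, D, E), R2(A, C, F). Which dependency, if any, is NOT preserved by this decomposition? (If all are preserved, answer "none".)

none

C → B, D lies within R1.
B, C, D → E lies within R1.
B, C → F: restricted closure across fragments reaches F.
B → D lies within R1.
D → E lies within R1.
Every dependency is enforceable on the fragments, so the decomposition is dependency-preserving.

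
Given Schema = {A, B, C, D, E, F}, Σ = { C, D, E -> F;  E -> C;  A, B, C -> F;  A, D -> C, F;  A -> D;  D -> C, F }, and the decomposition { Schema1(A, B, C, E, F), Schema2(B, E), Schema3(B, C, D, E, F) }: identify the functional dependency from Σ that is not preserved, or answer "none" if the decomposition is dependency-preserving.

Check A → D: no single fragment contains all of {A, D}, and the restricted closure of {A} across the fragments never reaches {D}.
C, D, E → F is preserved.
E → C is preserved.
A, B, C → F is preserved.
A, D → C, F is preserved.
D → C, F is preserved.

A -> D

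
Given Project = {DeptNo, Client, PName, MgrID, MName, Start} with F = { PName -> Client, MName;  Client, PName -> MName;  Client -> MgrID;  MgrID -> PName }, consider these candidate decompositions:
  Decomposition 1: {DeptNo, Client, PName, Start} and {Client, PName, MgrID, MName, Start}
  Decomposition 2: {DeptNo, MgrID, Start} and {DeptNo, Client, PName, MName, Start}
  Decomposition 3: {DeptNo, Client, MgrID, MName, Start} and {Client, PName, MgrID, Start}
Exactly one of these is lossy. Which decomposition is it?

Decomposition 2

Decomposition 1: common = {Client, PName, Start}, closure = {Client, PName, MgrID, MName, Start} → lossless.
Decomposition 2: common = {DeptNo, Start}, closure = {DeptNo, Start} → lossy.
Decomposition 3: common = {Client, MgrID, Start}, closure = {Client, PName, MgrID, MName, Start} → lossless.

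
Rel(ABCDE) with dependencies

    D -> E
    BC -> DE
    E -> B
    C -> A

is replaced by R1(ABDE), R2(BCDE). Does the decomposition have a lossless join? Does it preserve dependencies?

Lossless test: (BDE)⁺ = {BDE}, which is a superkey of neither fragment — lossy.
Dependency preservation: the restricted closure of {C} across the fragments never reaches {A}, so C → A cannot be enforced without a join — not preserved.

lossy and not dependency-preserving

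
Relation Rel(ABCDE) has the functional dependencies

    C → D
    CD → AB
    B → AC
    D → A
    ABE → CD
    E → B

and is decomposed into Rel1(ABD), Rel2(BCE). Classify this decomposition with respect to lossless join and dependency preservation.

lossless and dependency-preserving

Lossless test: (B)⁺ = {ABCD}, which contains all of one fragment — lossless.
Dependency preservation: C → D; CD → AB; B → AC; ABE → CD are not contained in any single fragment, but the restricted closure of each left-hand side across the fragments still reaches the right-hand side; the remaining FDs each lie inside some fragment. All dependencies are preserved.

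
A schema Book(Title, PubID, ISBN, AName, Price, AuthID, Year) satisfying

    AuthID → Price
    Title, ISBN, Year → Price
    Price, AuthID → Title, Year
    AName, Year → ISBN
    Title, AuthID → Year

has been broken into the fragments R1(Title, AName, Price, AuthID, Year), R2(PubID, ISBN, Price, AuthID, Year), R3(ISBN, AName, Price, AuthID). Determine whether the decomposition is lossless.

No

Chase test. Columns are Title, PubID, ISBN, AName, Price, AuthID, Year; row i has aⱼ where attribute j ∈ Ri, else bᵢⱼ.
Initial tableau (one row per fragment):
  row 1: a1 b12 b13 a4 a5 a6 a7
  row 2: b21 a2 a3 b24 a5 a6 a7
  row 3: b31 b32 a3 a4 a5 a6 b37
Rows 1 and 2 agree on Price, AuthID; apply Price, AuthID→Title, Year and equate their Title, Year entries.
Rows 1 and 3 agree on Price, AuthID; apply Price, AuthID→Title, Year and equate their Title, Year entries.
Rows 1 and 3 agree on AName, Year; apply AName, Year→ISBN and equate their ISBN entries.
No row becomes fully distinguished — the join is lossy.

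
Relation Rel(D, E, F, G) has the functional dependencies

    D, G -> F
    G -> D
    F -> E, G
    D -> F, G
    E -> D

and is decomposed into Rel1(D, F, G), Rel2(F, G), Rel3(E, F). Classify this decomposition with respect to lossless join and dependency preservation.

Lossless test (chase): Rows 1 and 2 agree on G; apply G→D and equate their D entries. Rows 1 and 2 agree on F; apply F→E, G and equate their E, G entries. Rows 1 and 3 agree on F; apply F→E, G and equate their E, G entries. Rows 1 and 3 agree on E; apply E→D and equate their D entries. Row 1 is now all distinguished symbols — the join is lossless.
Dependency preservation: F → E, G; E → D are not contained in any single fragment, but the restricted closure of each left-hand side across the fragments still reaches the right-hand side; the remaining FDs each lie inside some fragment. All dependencies are preserved.

lossless and dependency-preserving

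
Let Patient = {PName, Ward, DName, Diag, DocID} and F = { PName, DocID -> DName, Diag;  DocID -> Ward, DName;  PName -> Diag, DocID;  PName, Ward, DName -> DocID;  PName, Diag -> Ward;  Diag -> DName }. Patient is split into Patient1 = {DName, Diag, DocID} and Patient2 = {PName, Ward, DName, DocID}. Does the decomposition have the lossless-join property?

Common attributes: Patient1 ∩ Patient2 = {DName, DocID}.
Closure of {DName, DocID}: DocID → Ward, DName applies, adding Ward. So (DName, DocID)⁺ = {Ward, DName, DocID}.
The closure contains neither all of Patient1 = {DName, Diag, DocID} nor all of Patient2 = {PName, Ward, DName, DocID}, so the common attributes are not a superkey of either fragment. The join is lossy.

No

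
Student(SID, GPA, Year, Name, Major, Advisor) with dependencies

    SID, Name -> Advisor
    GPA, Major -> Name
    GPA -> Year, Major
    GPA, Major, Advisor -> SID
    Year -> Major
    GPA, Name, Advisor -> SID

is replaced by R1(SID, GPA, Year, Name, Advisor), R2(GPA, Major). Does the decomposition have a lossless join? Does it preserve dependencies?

lossless but not dependency-preserving

Lossless test: (GPA)⁺ = {GPA, Year, Name, Major}, which contains all of one fragment — lossless.
Dependency preservation: the restricted closure of {Year} across the fragments never reaches {Major}, so Year → Major cannot be enforced without a join — not preserved.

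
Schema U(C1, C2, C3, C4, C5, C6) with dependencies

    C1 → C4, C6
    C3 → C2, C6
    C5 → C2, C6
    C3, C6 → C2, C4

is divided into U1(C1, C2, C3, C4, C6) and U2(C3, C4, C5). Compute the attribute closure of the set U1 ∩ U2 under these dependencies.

U1 ∩ U2 = {C3, C4}.
C3 → C2, C6 applies, adding C2, C6
Closure: {C2, C3, C4, C6}.

C2, C3, C4, C6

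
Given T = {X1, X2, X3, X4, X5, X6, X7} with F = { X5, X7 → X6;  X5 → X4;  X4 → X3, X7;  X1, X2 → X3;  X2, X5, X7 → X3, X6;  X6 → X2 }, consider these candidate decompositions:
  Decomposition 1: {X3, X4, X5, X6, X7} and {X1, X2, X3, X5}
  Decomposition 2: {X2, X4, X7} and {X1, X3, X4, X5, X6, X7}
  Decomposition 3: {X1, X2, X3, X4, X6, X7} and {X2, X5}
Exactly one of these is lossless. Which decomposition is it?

Decomposition 1: common = {X3, X5}, closure = {X2, X3, X4, X5, X6, X7} → lossless.
Decomposition 2: common = {X4, X7}, closure = {X3, X4, X7} → lossy.
Decomposition 3: common = {X2}, closure = {X2} → lossy.

Decomposition 1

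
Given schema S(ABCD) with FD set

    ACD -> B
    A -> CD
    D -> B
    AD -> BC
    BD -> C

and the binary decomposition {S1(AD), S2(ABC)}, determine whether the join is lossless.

Yes

Common attributes: S1 ∩ S2 = {A}.
Closure of {A}: A → CD applies, adding CD; D → B applies, adding B. So (A)⁺ = {ABCD}.
This closure contains every attribute of S1, so S1 ∩ S2 → S1. The join is lossless.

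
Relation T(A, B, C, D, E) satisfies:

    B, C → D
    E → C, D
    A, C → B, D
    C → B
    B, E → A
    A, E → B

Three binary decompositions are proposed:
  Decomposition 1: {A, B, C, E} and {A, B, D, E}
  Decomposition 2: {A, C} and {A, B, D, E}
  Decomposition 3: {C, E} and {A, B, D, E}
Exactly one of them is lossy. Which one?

Decomposition 2

Decomposition 1: common = {A, B, E}, closure = {A, B, C, D, E} → lossless.
Decomposition 2: common = {A}, closure = {A} → lossy.
Decomposition 3: common = {E}, closure = {A, B, C, D, E} → lossless.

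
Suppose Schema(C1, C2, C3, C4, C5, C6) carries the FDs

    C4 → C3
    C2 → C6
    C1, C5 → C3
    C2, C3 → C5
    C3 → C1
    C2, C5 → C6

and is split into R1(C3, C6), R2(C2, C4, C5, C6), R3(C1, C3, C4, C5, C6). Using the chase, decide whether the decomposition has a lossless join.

Yes

Chase test. Columns are C1, C2, C3, C4, C5, C6; row i has aⱼ where attribute j ∈ Ri, else bᵢⱼ.
Initial tableau (one row per fragment):
  row 1: b11 b12 a3 b14 b15 a6
  row 2: b21 a2 b23 a4 a5 a6
  row 3: a1 b32 a3 a4 a5 a6
Rows 2 and 3 agree on C4; apply C4→C3 and equate their C3 entries.
Rows 1 and 2 agree on C3; apply C3→C1 and equate their C1 entries.
Rows 1 and 3 agree on C3; apply C3→C1 and equate their C1 entries.
Row 2 is now all distinguished symbols — the join is lossless.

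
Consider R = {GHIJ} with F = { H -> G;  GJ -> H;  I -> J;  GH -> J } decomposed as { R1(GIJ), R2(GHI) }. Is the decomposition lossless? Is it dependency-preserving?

Lossless test: (GI)⁺ = {GHIJ}, which contains all of one fragment — lossless.
Dependency preservation: the restricted closure of {GJ} across the fragments never reaches {H}, so GJ → H cannot be enforced without a join — not preserved.

lossless but not dependency-preserving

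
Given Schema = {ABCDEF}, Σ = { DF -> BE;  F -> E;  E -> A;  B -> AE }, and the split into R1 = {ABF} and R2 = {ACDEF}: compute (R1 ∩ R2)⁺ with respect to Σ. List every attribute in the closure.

AEF

R1 ∩ R2 = {AF}.
F → E applies, adding E
Closure: {AEF}.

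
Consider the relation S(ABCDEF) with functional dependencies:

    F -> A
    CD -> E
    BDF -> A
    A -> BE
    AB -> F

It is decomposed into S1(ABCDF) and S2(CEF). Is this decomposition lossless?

Common attributes: S1 ∩ S2 = {CF}.
Closure of {CF}: F → A applies, adding A; A → BE applies, adding BE. So (CF)⁺ = {ABCEF}.
This closure contains every attribute of S2, so S1 ∩ S2 → S2. The join is lossless.

Yes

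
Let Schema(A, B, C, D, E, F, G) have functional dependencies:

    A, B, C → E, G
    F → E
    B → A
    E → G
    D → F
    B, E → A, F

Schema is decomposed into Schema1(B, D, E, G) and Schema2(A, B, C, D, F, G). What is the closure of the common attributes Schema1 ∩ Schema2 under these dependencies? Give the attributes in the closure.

A, B, D, E, F, G

Schema1 ∩ Schema2 = {B, D, G}.
B → A applies, adding A
D → F applies, adding F
F → E applies, adding E
Closure: {A, B, D, E, F, G}.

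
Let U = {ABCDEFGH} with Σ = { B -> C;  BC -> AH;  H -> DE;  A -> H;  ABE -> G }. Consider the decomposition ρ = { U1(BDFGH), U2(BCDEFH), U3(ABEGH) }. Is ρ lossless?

Yes

Chase test. Columns are ABCDEFGH; row i has aⱼ where attribute j ∈ Ui, else bᵢⱼ.
Initial tableau (one row per fragment):
  row 1: b11 a2 b13 a4 b15 a6 a7 a8
  row 2: b21 a2 a3 a4 a5 a6 b27 a8
  row 3: a1 a2 b33 b34 a5 b36 a7 a8
Rows 1 and 2 agree on B; apply B→C and equate their C entries.
Rows 1 and 3 agree on B; apply B→C and equate their C entries.
Rows 1 and 2 agree on BC; apply BC→AH and equate their AH entries.
Rows 1 and 3 agree on BC; apply BC→AH and equate their AH entries.
Rows 1 and 2 agree on H; apply H→DE and equate their DE entries.
Rows 1 and 3 agree on H; apply H→DE and equate their DE entries.
Rows 1 and 2 agree on ABE; apply ABE→G and equate their G entries.
Row 1 is now all distinguished symbols — the join is lossless.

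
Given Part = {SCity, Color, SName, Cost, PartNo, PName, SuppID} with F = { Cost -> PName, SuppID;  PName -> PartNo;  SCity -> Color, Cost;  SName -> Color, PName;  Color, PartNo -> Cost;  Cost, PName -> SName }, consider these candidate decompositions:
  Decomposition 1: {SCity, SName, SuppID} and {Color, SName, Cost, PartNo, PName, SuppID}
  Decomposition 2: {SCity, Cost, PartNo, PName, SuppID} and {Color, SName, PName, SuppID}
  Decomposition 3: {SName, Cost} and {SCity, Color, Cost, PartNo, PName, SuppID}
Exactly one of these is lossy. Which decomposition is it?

Decomposition 1: common = {SName, SuppID}, closure = {Color, SName, Cost, PartNo, PName, SuppID} → lossless.
Decomposition 2: common = {PName, SuppID}, closure = {PartNo, PName, SuppID} → lossy.
Decomposition 3: common = {Cost}, closure = {Color, SName, Cost, PartNo, PName, SuppID} → lossless.

Decomposition 2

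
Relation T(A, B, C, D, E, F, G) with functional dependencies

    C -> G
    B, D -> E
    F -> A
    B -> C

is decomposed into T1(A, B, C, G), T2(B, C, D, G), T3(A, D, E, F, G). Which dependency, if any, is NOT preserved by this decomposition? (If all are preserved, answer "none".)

Check B, D → E: no single fragment contains all of {B, D, E}, and the restricted closure of {B, D} across the fragments never reaches {E}.
C → G is preserved.
F → A is preserved.
B → C is preserved.

B, D -> E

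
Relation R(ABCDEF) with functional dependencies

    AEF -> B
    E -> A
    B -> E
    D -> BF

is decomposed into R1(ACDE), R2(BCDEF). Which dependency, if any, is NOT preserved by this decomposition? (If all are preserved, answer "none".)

AEF → B: restricted closure across fragments reaches B.
E → A lies within R1.
B → E lies within R2.
D → BF lies within R2.
Every dependency is enforceable on the fragments, so the decomposition is dependency-preserving.

none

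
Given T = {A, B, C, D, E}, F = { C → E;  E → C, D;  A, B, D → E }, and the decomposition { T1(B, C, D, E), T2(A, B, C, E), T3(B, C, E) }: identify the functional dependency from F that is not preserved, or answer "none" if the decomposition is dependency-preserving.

A, B, D → E

Check A, B, D → E: no single fragment contains all of {A, B, D, E}, and the restricted closure of {A, B, D} across the fragments never reaches {E}.
C → E is preserved.
E → C, D is preserved.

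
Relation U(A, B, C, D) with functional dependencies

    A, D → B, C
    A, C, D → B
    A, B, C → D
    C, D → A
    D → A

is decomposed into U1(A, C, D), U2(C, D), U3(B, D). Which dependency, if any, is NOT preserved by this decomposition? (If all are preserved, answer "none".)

A, B, C → D

Check A, B, C → D: no single fragment contains all of {A, B, C, D}, and the restricted closure of {A, B, C} across the fragments never reaches {D}.
A, D → B, C is preserved.
A, C, D → B is preserved.
C, D → A is preserved.
D → A is preserved.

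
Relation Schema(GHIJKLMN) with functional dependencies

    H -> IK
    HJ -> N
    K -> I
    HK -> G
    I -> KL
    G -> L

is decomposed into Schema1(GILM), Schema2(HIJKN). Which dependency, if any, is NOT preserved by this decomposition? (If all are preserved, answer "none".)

Check HK → G: no single fragment contains all of {GHK}, and the restricted closure of {HK} across the fragments never reaches {G}.
H → IK is preserved.
HJ → N is preserved.
K → I is preserved.
I → KL is preserved.
G → L is preserved.

HK -> G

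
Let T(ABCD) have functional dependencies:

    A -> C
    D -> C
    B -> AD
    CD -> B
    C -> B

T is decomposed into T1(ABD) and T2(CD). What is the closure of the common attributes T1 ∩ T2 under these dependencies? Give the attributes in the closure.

T1 ∩ T2 = {D}.
D → C applies, adding C
CD → B applies, adding B
B → AD applies, adding A
Closure: {ABCD}.

ABCD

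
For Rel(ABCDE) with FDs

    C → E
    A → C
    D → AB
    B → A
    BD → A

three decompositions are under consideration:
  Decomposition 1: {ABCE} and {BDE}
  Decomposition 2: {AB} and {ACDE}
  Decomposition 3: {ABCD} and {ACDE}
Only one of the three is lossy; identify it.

Decomposition 2

Decomposition 1: common = {BE}, closure = {ABCE} → lossless.
Decomposition 2: common = {A}, closure = {ACE} → lossy.
Decomposition 3: common = {ACD}, closure = {ABCDE} → lossless.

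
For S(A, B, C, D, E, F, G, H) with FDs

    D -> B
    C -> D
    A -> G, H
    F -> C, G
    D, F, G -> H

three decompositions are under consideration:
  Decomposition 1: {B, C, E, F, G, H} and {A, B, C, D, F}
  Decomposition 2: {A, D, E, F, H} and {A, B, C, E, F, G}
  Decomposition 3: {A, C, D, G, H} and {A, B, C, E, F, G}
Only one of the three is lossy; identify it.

Decomposition 1

Decomposition 1: common = {B, C, F}, closure = {B, C, D, F, G, H} → lossy.
Decomposition 2: common = {A, E, F}, closure = {A, B, C, D, E, F, G, H} → lossless.
Decomposition 3: common = {A, C, G}, closure = {A, B, C, D, G, H} → lossless.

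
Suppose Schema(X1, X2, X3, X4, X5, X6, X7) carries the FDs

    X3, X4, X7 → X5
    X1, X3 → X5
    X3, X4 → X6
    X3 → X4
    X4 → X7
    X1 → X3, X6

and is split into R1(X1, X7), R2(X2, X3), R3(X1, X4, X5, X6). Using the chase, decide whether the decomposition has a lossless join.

Chase test. Columns are X1, X2, X3, X4, X5, X6, X7; row i has aⱼ where attribute j ∈ Ri, else bᵢⱼ.
Initial tableau (one row per fragment):
  row 1: a1 b12 b13 b14 b15 b16 a7
  row 2: b21 a2 a3 b24 b25 b26 b27
  row 3: a1 b32 b33 a4 a5 a6 b37
Rows 1 and 3 agree on X1; apply X1→X3, X6 and equate their X3, X6 entries.
Rows 1 and 3 agree on X1, X3; apply X1, X3→X5 and equate their X5 entries.
Rows 1 and 3 agree on X3; apply X3→X4 and equate their X4 entries.
Rows 1 and 3 agree on X4; apply X4→X7 and equate their X7 entries.
No row becomes fully distinguished — the join is lossy.

No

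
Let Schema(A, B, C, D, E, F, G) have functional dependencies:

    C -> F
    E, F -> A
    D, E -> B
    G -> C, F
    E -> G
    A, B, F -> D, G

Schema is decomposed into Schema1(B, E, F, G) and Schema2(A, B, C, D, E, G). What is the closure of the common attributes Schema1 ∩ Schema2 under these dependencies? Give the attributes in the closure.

A, B, C, D, E, F, G

Schema1 ∩ Schema2 = {B, E, G}.
G → C, F applies, adding C, F
E, F → A applies, adding A
A, B, F → D, G applies, adding D
Closure: {A, B, C, D, E, F, G}.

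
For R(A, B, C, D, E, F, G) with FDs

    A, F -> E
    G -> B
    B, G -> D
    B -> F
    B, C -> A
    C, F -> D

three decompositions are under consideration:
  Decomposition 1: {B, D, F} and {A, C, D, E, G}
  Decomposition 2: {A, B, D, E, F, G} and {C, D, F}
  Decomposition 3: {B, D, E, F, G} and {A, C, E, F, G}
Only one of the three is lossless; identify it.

Decomposition 1: common = {D}, closure = {D} → lossy.
Decomposition 2: common = {D, F}, closure = {D, F} → lossy.
Decomposition 3: common = {E, F, G}, closure = {B, D, E, F, G} → lossless.

Decomposition 3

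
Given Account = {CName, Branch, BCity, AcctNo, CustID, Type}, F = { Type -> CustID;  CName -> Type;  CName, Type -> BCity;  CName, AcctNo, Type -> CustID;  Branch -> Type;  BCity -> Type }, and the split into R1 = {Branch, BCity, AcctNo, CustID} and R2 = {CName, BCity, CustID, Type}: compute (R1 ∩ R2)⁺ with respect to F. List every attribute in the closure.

BCity, CustID, Type

R1 ∩ R2 = {BCity, CustID}.
BCity → Type applies, adding Type
Closure: {BCity, CustID, Type}.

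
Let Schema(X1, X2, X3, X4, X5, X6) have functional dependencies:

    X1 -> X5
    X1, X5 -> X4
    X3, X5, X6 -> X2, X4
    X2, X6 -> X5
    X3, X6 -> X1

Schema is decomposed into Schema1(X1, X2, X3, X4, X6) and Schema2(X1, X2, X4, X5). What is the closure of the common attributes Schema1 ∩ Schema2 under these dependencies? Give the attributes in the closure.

X1, X2, X4, X5

Schema1 ∩ Schema2 = {X1, X2, X4}.
X1 → X5 applies, adding X5
Closure: {X1, X2, X4, X5}.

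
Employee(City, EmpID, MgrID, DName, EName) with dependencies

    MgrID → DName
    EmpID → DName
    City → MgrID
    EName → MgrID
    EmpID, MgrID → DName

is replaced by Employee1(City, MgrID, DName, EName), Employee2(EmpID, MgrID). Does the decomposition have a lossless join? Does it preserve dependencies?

Lossless test: (MgrID)⁺ = {MgrID, DName}, which is a superkey of neither fragment — lossy.
Dependency preservation: the restricted closure of {EmpID} across the fragments never reaches {DName}, so EmpID → DName cannot be enforced without a join — not preserved.

lossy and not dependency-preserving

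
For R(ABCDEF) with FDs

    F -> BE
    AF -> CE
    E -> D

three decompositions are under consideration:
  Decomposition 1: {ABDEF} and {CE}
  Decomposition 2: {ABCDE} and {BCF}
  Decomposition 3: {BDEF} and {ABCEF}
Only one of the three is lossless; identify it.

Decomposition 3

Decomposition 1: common = {E}, closure = {DE} → lossy.
Decomposition 2: common = {BC}, closure = {BC} → lossy.
Decomposition 3: common = {BEF}, closure = {BDEF} → lossless.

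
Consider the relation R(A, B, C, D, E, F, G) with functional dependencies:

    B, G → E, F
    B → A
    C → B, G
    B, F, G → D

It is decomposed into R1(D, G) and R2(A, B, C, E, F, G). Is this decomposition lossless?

No

Common attributes: R1 ∩ R2 = {G}.
No dependency enlarges {G}, so (G)⁺ = {G}.
The closure contains neither all of R1 = {D, G} nor all of R2 = {A, B, C, E, F, G}, so the common attributes are not a superkey of either fragment. The join is lossy.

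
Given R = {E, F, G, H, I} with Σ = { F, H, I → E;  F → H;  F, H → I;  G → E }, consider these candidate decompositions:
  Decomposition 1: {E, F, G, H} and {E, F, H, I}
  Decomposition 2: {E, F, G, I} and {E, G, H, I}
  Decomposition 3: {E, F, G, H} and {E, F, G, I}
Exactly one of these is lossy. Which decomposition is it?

Decomposition 1: common = {E, F, H}, closure = {E, F, H, I} → lossless.
Decomposition 2: common = {E, G, I}, closure = {E, G, I} → lossy.
Decomposition 3: common = {E, F, G}, closure = {E, F, G, H, I} → lossless.

Decomposition 2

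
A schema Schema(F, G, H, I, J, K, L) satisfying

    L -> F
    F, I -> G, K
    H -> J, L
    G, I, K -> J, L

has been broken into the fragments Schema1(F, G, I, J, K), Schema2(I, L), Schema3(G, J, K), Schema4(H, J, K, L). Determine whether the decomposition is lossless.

Chase test. Columns are F, G, H, I, J, K, L; row i has aⱼ where attribute j ∈ Schemai, else bᵢⱼ.
Initial tableau (one row per fragment):
  row 1: a1 a2 b13 a4 a5 a6 b17
  row 2: b21 b22 b23 a4 b25 b26 a7
  row 3: b31 a2 b33 b34 a5 a6 b37
  row 4: b41 b42 a3 b44 a5 a6 a7
Rows 2 and 4 agree on L; apply L→F and equate their F entries.
No row becomes fully distinguished — the join is lossy.

No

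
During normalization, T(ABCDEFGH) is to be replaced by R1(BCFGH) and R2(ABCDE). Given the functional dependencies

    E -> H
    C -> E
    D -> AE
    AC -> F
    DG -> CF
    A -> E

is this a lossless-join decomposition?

Common attributes: R1 ∩ R2 = {BC}.
Closure of {BC}: C → E applies, adding E; E → H applies, adding H. So (BC)⁺ = {BCEH}.
The closure contains neither all of R1 = {BCFGH} nor all of R2 = {ABCDE}, so the common attributes are not a superkey of either fragment. The join is lossy.

No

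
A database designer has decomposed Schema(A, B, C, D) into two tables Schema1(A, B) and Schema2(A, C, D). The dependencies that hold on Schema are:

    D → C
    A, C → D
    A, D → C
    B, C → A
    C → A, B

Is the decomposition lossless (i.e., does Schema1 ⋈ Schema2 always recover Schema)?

Common attributes: Schema1 ∩ Schema2 = {A}.
No dependency enlarges {A}, so (A)⁺ = {A}.
The closure contains neither all of Schema1 = {A, B} nor all of Schema2 = {A, C, D}, so the common attributes are not a superkey of either fragment. The join is lossy.

No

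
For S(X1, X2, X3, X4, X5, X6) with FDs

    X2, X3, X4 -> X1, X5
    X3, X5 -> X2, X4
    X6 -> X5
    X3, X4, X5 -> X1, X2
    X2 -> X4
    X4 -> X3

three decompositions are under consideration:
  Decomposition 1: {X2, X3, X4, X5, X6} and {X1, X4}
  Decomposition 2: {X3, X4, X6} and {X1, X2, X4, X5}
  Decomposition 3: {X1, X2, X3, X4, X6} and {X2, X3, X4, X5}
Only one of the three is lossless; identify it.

Decomposition 1: common = {X4}, closure = {X3, X4} → lossy.
Decomposition 2: common = {X4}, closure = {X3, X4} → lossy.
Decomposition 3: common = {X2, X3, X4}, closure = {X1, X2, X3, X4, X5} → lossless.

Decomposition 3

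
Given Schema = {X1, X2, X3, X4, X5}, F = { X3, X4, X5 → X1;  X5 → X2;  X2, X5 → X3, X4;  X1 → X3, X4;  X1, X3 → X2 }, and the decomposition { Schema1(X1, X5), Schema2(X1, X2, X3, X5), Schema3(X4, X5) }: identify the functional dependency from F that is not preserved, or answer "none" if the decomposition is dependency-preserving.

Check X1 → X3, X4: no single fragment contains all of {X1, X3, X4}, and the restricted closure of {X1} across the fragments never reaches {X3, X4}.
X3, X4, X5 → X1 is preserved.
X5 → X2 is preserved.
X2, X5 → X3, X4 is preserved.
X1, X3 → X2 is preserved.

X1 → X3, X4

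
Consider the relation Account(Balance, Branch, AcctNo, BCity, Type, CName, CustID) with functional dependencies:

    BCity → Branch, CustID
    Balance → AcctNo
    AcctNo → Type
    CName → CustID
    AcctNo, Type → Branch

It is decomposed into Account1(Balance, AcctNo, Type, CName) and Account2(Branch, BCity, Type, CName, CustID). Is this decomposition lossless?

Common attributes: Account1 ∩ Account2 = {Type, CName}.
Closure of {Type, CName}: CName → CustID applies, adding CustID. So (Type, CName)⁺ = {Type, CName, CustID}.
The closure contains neither all of Account1 = {Balance, AcctNo, Type, CName} nor all of Account2 = {Branch, BCity, Type, CName, CustID}, so the common attributes are not a superkey of either fragment. The join is lossy.

No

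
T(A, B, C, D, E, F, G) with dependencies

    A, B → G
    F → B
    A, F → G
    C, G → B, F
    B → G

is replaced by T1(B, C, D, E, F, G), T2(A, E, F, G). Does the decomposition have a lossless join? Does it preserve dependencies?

Lossless test: (E, F, G)⁺ = {B, E, F, G}, which is a superkey of neither fragment — lossy.
Dependency preservation: A, B → G is not contained in any single fragment, but the restricted closure of its left-hand side across the fragments still reaches the right-hand side; the remaining FDs each lie inside some fragment. All dependencies are preserved.

lossy but dependency-preserving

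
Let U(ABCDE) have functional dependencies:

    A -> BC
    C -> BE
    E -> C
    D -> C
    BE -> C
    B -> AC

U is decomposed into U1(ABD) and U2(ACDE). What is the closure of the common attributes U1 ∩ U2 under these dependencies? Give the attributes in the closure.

ABCDE

U1 ∩ U2 = {AD}.
A → BC applies, adding BC
C → BE applies, adding E
Closure: {ABCDE}.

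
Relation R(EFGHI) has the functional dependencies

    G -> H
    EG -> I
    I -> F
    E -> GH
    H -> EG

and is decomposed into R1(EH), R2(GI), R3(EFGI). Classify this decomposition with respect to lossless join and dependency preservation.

Lossless test (chase): Rows 2 and 3 agree on G; apply G→H and equate their H entries. Rows 2 and 3 agree on I; apply I→F and equate their F entries. Rows 1 and 3 agree on E; apply E→GH and equate their GH entries. Rows 1 and 2 agree on H; apply H→EG and equate their EG entries. Rows 1 and 2 agree on EG; apply EG→I and equate their I entries. Rows 1 and 2 agree on I; apply I→F and equate their F entries. Row 1 is now all distinguished symbols — the join is lossless.
Dependency preservation: G → H; E → GH; H → EG are not contained in any single fragment, but the restricted closure of each left-hand side across the fragments still reaches the right-hand side; the remaining FDs each lie inside some fragment. All dependencies are preserved.

lossless and dependency-preserving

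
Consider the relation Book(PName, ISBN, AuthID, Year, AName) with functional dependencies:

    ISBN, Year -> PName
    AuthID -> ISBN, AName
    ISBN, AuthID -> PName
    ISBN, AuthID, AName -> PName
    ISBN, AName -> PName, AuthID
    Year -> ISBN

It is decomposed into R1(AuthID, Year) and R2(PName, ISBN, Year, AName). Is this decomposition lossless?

Common attributes: R1 ∩ R2 = {Year}.
Closure of {Year}: Year → ISBN applies, adding ISBN; ISBN, Year → PName applies, adding PName. So (Year)⁺ = {PName, ISBN, Year}.
The closure contains neither all of R1 = {AuthID, Year} nor all of R2 = {PName, ISBN, Year, AName}, so the common attributes are not a superkey of either fragment. The join is lossy.

No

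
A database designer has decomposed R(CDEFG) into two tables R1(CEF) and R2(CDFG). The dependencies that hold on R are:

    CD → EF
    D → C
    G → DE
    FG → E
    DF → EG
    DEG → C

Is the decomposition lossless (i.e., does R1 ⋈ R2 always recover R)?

No

Common attributes: R1 ∩ R2 = {CF}.
No dependency enlarges {CF}, so (CF)⁺ = {CF}.
The closure contains neither all of R1 = {CEF} nor all of R2 = {CDFG}, so the common attributes are not a superkey of either fragment. The join is lossy.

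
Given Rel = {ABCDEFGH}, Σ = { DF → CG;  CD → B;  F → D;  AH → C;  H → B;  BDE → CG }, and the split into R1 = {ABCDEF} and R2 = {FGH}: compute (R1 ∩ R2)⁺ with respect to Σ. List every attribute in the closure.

BCDFG

R1 ∩ R2 = {F}.
F → D applies, adding D
DF → CG applies, adding CG
CD → B applies, adding B
Closure: {BCDFG}.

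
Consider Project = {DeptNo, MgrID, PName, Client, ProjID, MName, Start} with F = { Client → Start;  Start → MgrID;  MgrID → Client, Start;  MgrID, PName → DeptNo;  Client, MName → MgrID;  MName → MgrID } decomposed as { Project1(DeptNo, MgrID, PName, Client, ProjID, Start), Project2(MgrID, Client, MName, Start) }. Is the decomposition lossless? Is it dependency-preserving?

lossy but dependency-preserving

Lossless test: (MgrID, Client, Start)⁺ = {MgrID, Client, Start}, which is a superkey of neither fragment — lossy.
Dependency preservation: every FD's attributes lie within a single fragment, so each can be enforced locally — preserved.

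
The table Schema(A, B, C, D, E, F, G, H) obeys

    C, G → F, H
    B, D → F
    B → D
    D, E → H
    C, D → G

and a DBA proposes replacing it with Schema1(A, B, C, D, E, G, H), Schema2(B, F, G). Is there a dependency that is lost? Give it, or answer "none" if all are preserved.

C, G → F, H

Check C, G → F, H: no single fragment contains all of {C, F, G, H}, and the restricted closure of {C, G} across the fragments never reaches {F, H}.
B, D → F is preserved.
B → D is preserved.
D, E → H is preserved.
C, D → G is preserved.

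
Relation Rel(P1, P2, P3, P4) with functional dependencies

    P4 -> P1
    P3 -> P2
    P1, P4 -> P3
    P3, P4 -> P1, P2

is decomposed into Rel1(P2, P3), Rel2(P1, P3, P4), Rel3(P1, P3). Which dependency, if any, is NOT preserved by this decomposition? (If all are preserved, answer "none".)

P4 → P1 lies within Rel2.
P3 → P2 lies within Rel1.
P1, P4 → P3 lies within Rel2.
P3, P4 → P1, P2: restricted closure across fragments reaches P1, P2.
Every dependency is enforceable on the fragments, so the decomposition is dependency-preserving.

none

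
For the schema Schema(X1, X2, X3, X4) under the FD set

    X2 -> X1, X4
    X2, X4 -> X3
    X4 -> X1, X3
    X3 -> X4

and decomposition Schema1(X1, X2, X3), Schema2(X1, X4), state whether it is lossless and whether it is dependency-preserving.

Lossless test: (X1)⁺ = {X1}, which is a superkey of neither fragment — lossy.
Dependency preservation: the restricted closure of {X2} across the fragments never reaches {X1, X4}, so X2 → X1, X4 cannot be enforced without a join — not preserved.

lossy and not dependency-preserving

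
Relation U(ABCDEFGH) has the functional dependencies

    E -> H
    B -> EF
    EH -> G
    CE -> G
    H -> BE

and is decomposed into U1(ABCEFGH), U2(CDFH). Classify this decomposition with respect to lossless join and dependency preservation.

lossy but dependency-preserving

Lossless test: (CFH)⁺ = {BCEFGH}, which is a superkey of neither fragment — lossy.
Dependency preservation: every FD's attributes lie within a single fragment, so each can be enforced locally — preserved.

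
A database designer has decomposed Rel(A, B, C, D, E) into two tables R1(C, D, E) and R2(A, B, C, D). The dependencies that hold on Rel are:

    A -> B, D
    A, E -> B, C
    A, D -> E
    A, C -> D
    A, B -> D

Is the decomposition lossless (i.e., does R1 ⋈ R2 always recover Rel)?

Common attributes: R1 ∩ R2 = {C, D}.
No dependency enlarges {C, D}, so (C, D)⁺ = {C, D}.
The closure contains neither all of R1 = {C, D, E} nor all of R2 = {A, B, C, D}, so the common attributes are not a superkey of either fragment. The join is lossy.

No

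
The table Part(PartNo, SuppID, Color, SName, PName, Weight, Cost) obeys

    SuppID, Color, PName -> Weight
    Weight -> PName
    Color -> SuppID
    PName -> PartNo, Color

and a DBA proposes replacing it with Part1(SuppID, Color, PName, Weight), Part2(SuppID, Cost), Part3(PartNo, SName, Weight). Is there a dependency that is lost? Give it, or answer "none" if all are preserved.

none

SuppID, Color, PName → Weight lies within Part1.
Weight → PName lies within Part1.
Color → SuppID lies within Part1.
PName → PartNo, Color: restricted closure across fragments reaches PartNo, Color.
Every dependency is enforceable on the fragments, so the decomposition is dependency-preserving.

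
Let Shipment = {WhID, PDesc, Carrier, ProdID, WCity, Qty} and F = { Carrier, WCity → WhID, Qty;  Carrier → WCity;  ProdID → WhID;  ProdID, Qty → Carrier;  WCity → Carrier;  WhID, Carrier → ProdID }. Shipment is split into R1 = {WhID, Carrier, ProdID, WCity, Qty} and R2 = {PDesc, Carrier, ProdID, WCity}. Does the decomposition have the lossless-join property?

Yes

Common attributes: R1 ∩ R2 = {Carrier, ProdID, WCity}.
Closure of {Carrier, ProdID, WCity}: Carrier, WCity → WhID, Qty applies, adding WhID, Qty. So (Carrier, ProdID, WCity)⁺ = {WhID, Carrier, ProdID, WCity, Qty}.
This closure contains every attribute of R1, so R1 ∩ R2 → R1. The join is lossless.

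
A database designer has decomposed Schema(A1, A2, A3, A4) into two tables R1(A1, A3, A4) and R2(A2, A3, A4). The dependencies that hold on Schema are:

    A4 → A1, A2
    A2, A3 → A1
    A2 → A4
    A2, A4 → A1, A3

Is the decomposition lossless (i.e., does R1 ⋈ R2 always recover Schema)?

Common attributes: R1 ∩ R2 = {A3, A4}.
Closure of {A3, A4}: A4 → A1, A2 applies, adding A1, A2. So (A3, A4)⁺ = {A1, A2, A3, A4}.
This closure contains every attribute of R1, so R1 ∩ R2 → R1. The join is lossless.

Yes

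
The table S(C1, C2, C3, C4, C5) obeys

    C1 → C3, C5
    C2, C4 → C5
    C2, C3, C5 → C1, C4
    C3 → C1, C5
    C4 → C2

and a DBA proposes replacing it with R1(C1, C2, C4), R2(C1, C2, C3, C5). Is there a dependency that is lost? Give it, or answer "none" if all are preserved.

C2, C4 → C5

Check C2, C4 → C5: no single fragment contains all of {C2, C4, C5}, and the restricted closure of {C2, C4} across the fragments never reaches {C5}.
C1 → C3, C5 is preserved.
C2, C3, C5 → C1, C4 is preserved.
C3 → C1, C5 is preserved.
C4 → C2 is preserved.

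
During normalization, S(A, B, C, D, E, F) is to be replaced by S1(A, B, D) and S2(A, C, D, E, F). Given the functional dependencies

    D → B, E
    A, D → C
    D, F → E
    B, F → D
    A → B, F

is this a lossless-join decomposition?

Yes

Common attributes: S1 ∩ S2 = {A, D}.
Closure of {A, D}: D → B, E applies, adding B, E; A, D → C applies, adding C; A → B, F applies, adding F. So (A, D)⁺ = {A, B, C, D, E, F}.
This closure contains every attribute of S1, so S1 ∩ S2 → S1. The join is lossless.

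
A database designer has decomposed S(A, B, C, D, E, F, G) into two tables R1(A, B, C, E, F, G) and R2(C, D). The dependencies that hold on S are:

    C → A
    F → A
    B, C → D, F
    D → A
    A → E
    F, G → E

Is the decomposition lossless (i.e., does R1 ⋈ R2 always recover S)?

No

Common attributes: R1 ∩ R2 = {C}.
Closure of {C}: C → A applies, adding A; A → E applies, adding E. So (C)⁺ = {A, C, E}.
The closure contains neither all of R1 = {A, B, C, E, F, G} nor all of R2 = {C, D}, so the common attributes are not a superkey of either fragment. The join is lossy.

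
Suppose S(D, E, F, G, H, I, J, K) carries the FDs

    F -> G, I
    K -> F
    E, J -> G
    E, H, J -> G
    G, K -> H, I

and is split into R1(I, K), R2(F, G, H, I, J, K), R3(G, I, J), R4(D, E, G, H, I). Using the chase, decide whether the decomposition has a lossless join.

Chase test. Columns are D, E, F, G, H, I, J, K; row i has aⱼ where attribute j ∈ Ri, else bᵢⱼ.
Initial tableau (one row per fragment):
  row 1: b11 b12 b13 b14 b15 a6 b17 a8
  row 2: b21 b22 a3 a4 a5 a6 a7 a8
  row 3: b31 b32 b33 a4 b35 a6 a7 b38
  row 4: a1 a2 b43 a4 a5 a6 b47 b48
Rows 1 and 2 agree on K; apply K→F and equate their F entries.
Rows 1 and 2 agree on F; apply F→G, I and equate their G, I entries.
Rows 1 and 2 agree on G, K; apply G, K→H, I and equate their H, I entries.
No row becomes fully distinguished — the join is lossy.

No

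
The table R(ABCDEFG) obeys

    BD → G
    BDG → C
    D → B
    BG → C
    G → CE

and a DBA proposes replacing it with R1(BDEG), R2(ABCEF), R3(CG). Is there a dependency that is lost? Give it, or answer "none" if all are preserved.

BD → G lies within R1.
BDG → C: restricted closure across fragments reaches C.
D → B lies within R1.
BG → C: restricted closure across fragments reaches C.
G → CE: restricted closure across fragments reaches CE.
Every dependency is enforceable on the fragments, so the decomposition is dependency-preserving.

none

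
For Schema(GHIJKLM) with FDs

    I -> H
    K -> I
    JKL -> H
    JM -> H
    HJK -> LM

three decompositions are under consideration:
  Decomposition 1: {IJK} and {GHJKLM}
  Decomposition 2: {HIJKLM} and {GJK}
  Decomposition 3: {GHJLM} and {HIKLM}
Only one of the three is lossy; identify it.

Decomposition 3

Decomposition 1: common = {JK}, closure = {HIJKLM} → lossless.
Decomposition 2: common = {JK}, closure = {HIJKLM} → lossless.
Decomposition 3: common = {HLM}, closure = {HLM} → lossy.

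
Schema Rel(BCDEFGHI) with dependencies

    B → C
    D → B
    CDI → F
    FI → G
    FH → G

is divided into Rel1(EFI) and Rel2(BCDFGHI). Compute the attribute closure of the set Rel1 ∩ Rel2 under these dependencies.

FGI

Rel1 ∩ Rel2 = {FI}.
FI → G applies, adding G
Closure: {FGI}.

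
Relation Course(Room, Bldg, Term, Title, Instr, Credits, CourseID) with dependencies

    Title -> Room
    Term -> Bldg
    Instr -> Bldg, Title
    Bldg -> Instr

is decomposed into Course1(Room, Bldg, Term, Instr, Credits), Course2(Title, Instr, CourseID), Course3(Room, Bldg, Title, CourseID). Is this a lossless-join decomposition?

No

Chase test. Columns are Room, Bldg, Term, Title, Instr, Credits, CourseID; row i has aⱼ where attribute j ∈ Coursei, else bᵢⱼ.
Initial tableau (one row per fragment):
  row 1: a1 a2 a3 b14 a5 a6 b17
  row 2: b21 b22 b23 a4 a5 b26 a7
  row 3: a1 a2 b33 a4 b35 b36 a7
Rows 2 and 3 agree on Title; apply Title→Room and equate their Room entries.
Rows 1 and 2 agree on Instr; apply Instr→Bldg, Title and equate their Bldg, Title entries.
Rows 1 and 3 agree on Bldg; apply Bldg→Instr and equate their Instr entries.
No row becomes fully distinguished — the join is lossy.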